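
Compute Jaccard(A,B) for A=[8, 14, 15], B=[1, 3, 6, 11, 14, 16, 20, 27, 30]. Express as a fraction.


A intersect B = [14]
|A intersect B| = 1
A union B = [1, 3, 6, 8, 11, 14, 15, 16, 20, 27, 30]
|A union B| = 11
Jaccard = 1/11 = 1/11

1/11


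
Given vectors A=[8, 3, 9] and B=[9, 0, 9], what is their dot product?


Dot product = sum of element-wise products
A[0]*B[0] = 8*9 = 72
A[1]*B[1] = 3*0 = 0
A[2]*B[2] = 9*9 = 81
Sum = 72 + 0 + 81 = 153

153


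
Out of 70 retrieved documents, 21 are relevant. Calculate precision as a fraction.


Precision = relevant_retrieved / total_retrieved
= 21 / 70
= 21 / (21 + 49)
= 3/10

3/10


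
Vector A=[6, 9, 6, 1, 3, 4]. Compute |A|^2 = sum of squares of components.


|A|^2 = sum of squared components
A[0]^2 = 6^2 = 36
A[1]^2 = 9^2 = 81
A[2]^2 = 6^2 = 36
A[3]^2 = 1^2 = 1
A[4]^2 = 3^2 = 9
A[5]^2 = 4^2 = 16
Sum = 36 + 81 + 36 + 1 + 9 + 16 = 179

179


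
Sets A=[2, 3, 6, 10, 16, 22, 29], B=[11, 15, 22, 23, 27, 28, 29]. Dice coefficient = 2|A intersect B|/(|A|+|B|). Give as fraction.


A intersect B = [22, 29]
|A intersect B| = 2
|A| = 7, |B| = 7
Dice = 2*2 / (7+7)
= 4 / 14 = 2/7

2/7


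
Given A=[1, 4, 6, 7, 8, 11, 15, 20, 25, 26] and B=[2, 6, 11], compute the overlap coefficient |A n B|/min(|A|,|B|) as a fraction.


A intersect B = [6, 11]
|A intersect B| = 2
min(|A|, |B|) = min(10, 3) = 3
Overlap = 2 / 3 = 2/3

2/3


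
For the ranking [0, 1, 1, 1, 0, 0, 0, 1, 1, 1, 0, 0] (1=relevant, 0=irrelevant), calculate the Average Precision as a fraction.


Computing P@k for each relevant position:
Position 1: not relevant
Position 2: relevant, P@2 = 1/2 = 1/2
Position 3: relevant, P@3 = 2/3 = 2/3
Position 4: relevant, P@4 = 3/4 = 3/4
Position 5: not relevant
Position 6: not relevant
Position 7: not relevant
Position 8: relevant, P@8 = 4/8 = 1/2
Position 9: relevant, P@9 = 5/9 = 5/9
Position 10: relevant, P@10 = 6/10 = 3/5
Position 11: not relevant
Position 12: not relevant
Sum of P@k = 1/2 + 2/3 + 3/4 + 1/2 + 5/9 + 3/5 = 643/180
AP = 643/180 / 6 = 643/1080

643/1080


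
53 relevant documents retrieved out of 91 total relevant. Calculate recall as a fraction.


Recall = retrieved_relevant / total_relevant
= 53 / 91
= 53 / (53 + 38)
= 53/91

53/91


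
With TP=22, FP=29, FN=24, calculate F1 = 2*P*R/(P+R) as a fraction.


F1 = 2 * P * R / (P + R)
P = TP/(TP+FP) = 22/51 = 22/51
R = TP/(TP+FN) = 22/46 = 11/23
2 * P * R = 2 * 22/51 * 11/23 = 484/1173
P + R = 22/51 + 11/23 = 1067/1173
F1 = 484/1173 / 1067/1173 = 44/97

44/97


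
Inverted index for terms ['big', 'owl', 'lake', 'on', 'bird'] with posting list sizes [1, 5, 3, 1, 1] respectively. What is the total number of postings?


Summing posting list sizes:
'big': 1 postings
'owl': 5 postings
'lake': 3 postings
'on': 1 postings
'bird': 1 postings
Total = 1 + 5 + 3 + 1 + 1 = 11

11


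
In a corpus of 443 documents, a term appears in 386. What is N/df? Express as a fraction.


IDF ratio = N / df
= 443 / 386
= 443/386

443/386


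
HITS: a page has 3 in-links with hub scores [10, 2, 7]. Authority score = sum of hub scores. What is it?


Authority = sum of hub scores of in-linkers
In-link 1: hub score = 10
In-link 2: hub score = 2
In-link 3: hub score = 7
Authority = 10 + 2 + 7 = 19

19


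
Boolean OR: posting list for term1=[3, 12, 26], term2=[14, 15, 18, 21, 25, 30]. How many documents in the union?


Boolean OR: find union of posting lists
term1 docs: [3, 12, 26]
term2 docs: [14, 15, 18, 21, 25, 30]
Union: [3, 12, 14, 15, 18, 21, 25, 26, 30]
|union| = 9

9


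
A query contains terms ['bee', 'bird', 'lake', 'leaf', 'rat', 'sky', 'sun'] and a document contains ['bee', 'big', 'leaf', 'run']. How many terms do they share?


Query terms: ['bee', 'bird', 'lake', 'leaf', 'rat', 'sky', 'sun']
Document terms: ['bee', 'big', 'leaf', 'run']
Common terms: ['bee', 'leaf']
Overlap count = 2

2


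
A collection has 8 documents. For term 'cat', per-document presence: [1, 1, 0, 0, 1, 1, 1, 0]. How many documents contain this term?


Checking each document for 'cat':
Doc 1: present
Doc 2: present
Doc 3: absent
Doc 4: absent
Doc 5: present
Doc 6: present
Doc 7: present
Doc 8: absent
df = sum of presences = 1 + 1 + 0 + 0 + 1 + 1 + 1 + 0 = 5

5


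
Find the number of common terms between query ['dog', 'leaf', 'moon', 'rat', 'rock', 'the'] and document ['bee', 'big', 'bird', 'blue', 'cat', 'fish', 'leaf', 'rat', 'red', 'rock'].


Query terms: ['dog', 'leaf', 'moon', 'rat', 'rock', 'the']
Document terms: ['bee', 'big', 'bird', 'blue', 'cat', 'fish', 'leaf', 'rat', 'red', 'rock']
Common terms: ['leaf', 'rat', 'rock']
Overlap count = 3

3


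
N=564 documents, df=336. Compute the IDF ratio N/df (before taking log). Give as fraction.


IDF ratio = N / df
= 564 / 336
= 47/28

47/28


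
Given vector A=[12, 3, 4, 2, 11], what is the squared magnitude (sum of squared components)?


|A|^2 = sum of squared components
A[0]^2 = 12^2 = 144
A[1]^2 = 3^2 = 9
A[2]^2 = 4^2 = 16
A[3]^2 = 2^2 = 4
A[4]^2 = 11^2 = 121
Sum = 144 + 9 + 16 + 4 + 121 = 294

294


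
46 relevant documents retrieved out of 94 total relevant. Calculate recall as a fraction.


Recall = retrieved_relevant / total_relevant
= 46 / 94
= 46 / (46 + 48)
= 23/47

23/47


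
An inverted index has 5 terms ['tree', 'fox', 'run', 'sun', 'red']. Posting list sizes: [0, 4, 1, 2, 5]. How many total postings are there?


Summing posting list sizes:
'tree': 0 postings
'fox': 4 postings
'run': 1 postings
'sun': 2 postings
'red': 5 postings
Total = 0 + 4 + 1 + 2 + 5 = 12

12


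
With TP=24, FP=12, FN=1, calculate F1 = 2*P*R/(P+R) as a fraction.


F1 = 2 * P * R / (P + R)
P = TP/(TP+FP) = 24/36 = 2/3
R = TP/(TP+FN) = 24/25 = 24/25
2 * P * R = 2 * 2/3 * 24/25 = 32/25
P + R = 2/3 + 24/25 = 122/75
F1 = 32/25 / 122/75 = 48/61

48/61


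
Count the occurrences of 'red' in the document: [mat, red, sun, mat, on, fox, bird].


Document has 7 words
Scanning for 'red':
Found at positions: [1]
Count = 1

1


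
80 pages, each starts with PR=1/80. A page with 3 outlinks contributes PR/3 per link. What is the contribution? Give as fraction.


Initial PR = 1/80 = 1/80
Outlinks = 3
Contribution per link = PR / outlinks
= 1/80 / 3
= 1/240

1/240


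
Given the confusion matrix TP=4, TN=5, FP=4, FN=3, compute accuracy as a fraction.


Accuracy = (TP + TN) / (TP + TN + FP + FN)
TP + TN = 4 + 5 = 9
Total = 4 + 5 + 4 + 3 = 16
Accuracy = 9 / 16 = 9/16

9/16


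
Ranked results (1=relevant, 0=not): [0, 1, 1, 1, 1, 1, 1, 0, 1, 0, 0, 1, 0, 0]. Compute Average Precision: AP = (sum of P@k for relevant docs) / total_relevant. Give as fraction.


Computing P@k for each relevant position:
Position 1: not relevant
Position 2: relevant, P@2 = 1/2 = 1/2
Position 3: relevant, P@3 = 2/3 = 2/3
Position 4: relevant, P@4 = 3/4 = 3/4
Position 5: relevant, P@5 = 4/5 = 4/5
Position 6: relevant, P@6 = 5/6 = 5/6
Position 7: relevant, P@7 = 6/7 = 6/7
Position 8: not relevant
Position 9: relevant, P@9 = 7/9 = 7/9
Position 10: not relevant
Position 11: not relevant
Position 12: relevant, P@12 = 8/12 = 2/3
Position 13: not relevant
Position 14: not relevant
Sum of P@k = 1/2 + 2/3 + 3/4 + 4/5 + 5/6 + 6/7 + 7/9 + 2/3 = 7373/1260
AP = 7373/1260 / 8 = 7373/10080

7373/10080


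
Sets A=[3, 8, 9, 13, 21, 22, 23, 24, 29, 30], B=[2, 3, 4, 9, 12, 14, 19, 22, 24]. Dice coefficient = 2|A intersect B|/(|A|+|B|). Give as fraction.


A intersect B = [3, 9, 22, 24]
|A intersect B| = 4
|A| = 10, |B| = 9
Dice = 2*4 / (10+9)
= 8 / 19 = 8/19

8/19


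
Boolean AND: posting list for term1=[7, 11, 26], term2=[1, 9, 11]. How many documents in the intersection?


Boolean AND: find intersection of posting lists
term1 docs: [7, 11, 26]
term2 docs: [1, 9, 11]
Intersection: [11]
|intersection| = 1

1


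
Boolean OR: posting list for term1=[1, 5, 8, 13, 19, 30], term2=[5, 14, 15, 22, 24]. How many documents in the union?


Boolean OR: find union of posting lists
term1 docs: [1, 5, 8, 13, 19, 30]
term2 docs: [5, 14, 15, 22, 24]
Union: [1, 5, 8, 13, 14, 15, 19, 22, 24, 30]
|union| = 10

10


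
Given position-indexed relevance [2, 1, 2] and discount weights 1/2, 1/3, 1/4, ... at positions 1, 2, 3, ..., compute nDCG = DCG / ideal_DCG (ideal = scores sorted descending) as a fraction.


Position discount weights w_i = 1/(i+1) for i=1..3:
Weights = [1/2, 1/3, 1/4]
Actual relevance: [2, 1, 2]
DCG = 2/2 + 1/3 + 2/4 = 11/6
Ideal relevance (sorted desc): [2, 2, 1]
Ideal DCG = 2/2 + 2/3 + 1/4 = 23/12
nDCG = DCG / ideal_DCG = 11/6 / 23/12 = 22/23

22/23


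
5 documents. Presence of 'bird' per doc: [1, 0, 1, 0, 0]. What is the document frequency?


Checking each document for 'bird':
Doc 1: present
Doc 2: absent
Doc 3: present
Doc 4: absent
Doc 5: absent
df = sum of presences = 1 + 0 + 1 + 0 + 0 = 2

2


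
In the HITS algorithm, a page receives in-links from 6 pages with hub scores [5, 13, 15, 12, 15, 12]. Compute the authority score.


Authority = sum of hub scores of in-linkers
In-link 1: hub score = 5
In-link 2: hub score = 13
In-link 3: hub score = 15
In-link 4: hub score = 12
In-link 5: hub score = 15
In-link 6: hub score = 12
Authority = 5 + 13 + 15 + 12 + 15 + 12 = 72

72


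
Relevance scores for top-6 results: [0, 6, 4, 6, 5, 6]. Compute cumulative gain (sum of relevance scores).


Cumulative Gain = sum of relevance scores
Position 1: rel=0, running sum=0
Position 2: rel=6, running sum=6
Position 3: rel=4, running sum=10
Position 4: rel=6, running sum=16
Position 5: rel=5, running sum=21
Position 6: rel=6, running sum=27
CG = 27

27


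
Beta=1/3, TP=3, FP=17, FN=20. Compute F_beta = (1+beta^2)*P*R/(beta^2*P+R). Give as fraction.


P = TP/(TP+FP) = 3/20 = 3/20
R = TP/(TP+FN) = 3/23 = 3/23
beta^2 = 1/3^2 = 1/9
(1 + beta^2) = 10/9
Numerator = (1+beta^2)*P*R = 1/46
Denominator = beta^2*P + R = 1/60 + 3/23 = 203/1380
F_beta = 30/203

30/203


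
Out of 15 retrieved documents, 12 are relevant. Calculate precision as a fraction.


Precision = relevant_retrieved / total_retrieved
= 12 / 15
= 12 / (12 + 3)
= 4/5

4/5


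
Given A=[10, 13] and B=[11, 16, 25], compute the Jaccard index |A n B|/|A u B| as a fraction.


A intersect B = []
|A intersect B| = 0
A union B = [10, 11, 13, 16, 25]
|A union B| = 5
Jaccard = 0/5 = 0

0


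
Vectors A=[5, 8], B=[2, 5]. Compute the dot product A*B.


Dot product = sum of element-wise products
A[0]*B[0] = 5*2 = 10
A[1]*B[1] = 8*5 = 40
Sum = 10 + 40 = 50

50


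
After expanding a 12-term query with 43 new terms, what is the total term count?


Original terms: 12
Expansion terms: 43
Total = 12 + 43 = 55

55


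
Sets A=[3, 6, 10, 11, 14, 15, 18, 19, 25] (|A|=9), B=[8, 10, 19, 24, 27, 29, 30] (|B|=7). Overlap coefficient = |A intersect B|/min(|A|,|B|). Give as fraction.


A intersect B = [10, 19]
|A intersect B| = 2
min(|A|, |B|) = min(9, 7) = 7
Overlap = 2 / 7 = 2/7

2/7


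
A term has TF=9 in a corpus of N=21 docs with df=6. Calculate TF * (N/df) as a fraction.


TF * (N/df)
= 9 * (21/6)
= 9 * 7/2
= 63/2

63/2


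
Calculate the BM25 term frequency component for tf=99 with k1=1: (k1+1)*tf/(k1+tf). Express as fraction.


BM25 TF component = (k1+1)*tf / (k1+tf)
k1 = 1, tf = 99
Numerator = (1+1)*99 = 198
Denominator = 1 + 99 = 100
= 198/100 = 99/50

99/50


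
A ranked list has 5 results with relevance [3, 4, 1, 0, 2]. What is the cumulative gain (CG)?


Cumulative Gain = sum of relevance scores
Position 1: rel=3, running sum=3
Position 2: rel=4, running sum=7
Position 3: rel=1, running sum=8
Position 4: rel=0, running sum=8
Position 5: rel=2, running sum=10
CG = 10

10


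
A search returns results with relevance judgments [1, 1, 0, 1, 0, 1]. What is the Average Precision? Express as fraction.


Computing P@k for each relevant position:
Position 1: relevant, P@1 = 1/1 = 1
Position 2: relevant, P@2 = 2/2 = 1
Position 3: not relevant
Position 4: relevant, P@4 = 3/4 = 3/4
Position 5: not relevant
Position 6: relevant, P@6 = 4/6 = 2/3
Sum of P@k = 1 + 1 + 3/4 + 2/3 = 41/12
AP = 41/12 / 4 = 41/48

41/48


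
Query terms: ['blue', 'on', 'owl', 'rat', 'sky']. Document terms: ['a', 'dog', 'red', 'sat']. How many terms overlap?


Query terms: ['blue', 'on', 'owl', 'rat', 'sky']
Document terms: ['a', 'dog', 'red', 'sat']
Common terms: []
Overlap count = 0

0


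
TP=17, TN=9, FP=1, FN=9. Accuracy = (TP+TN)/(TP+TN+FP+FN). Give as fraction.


Accuracy = (TP + TN) / (TP + TN + FP + FN)
TP + TN = 17 + 9 = 26
Total = 17 + 9 + 1 + 9 = 36
Accuracy = 26 / 36 = 13/18

13/18


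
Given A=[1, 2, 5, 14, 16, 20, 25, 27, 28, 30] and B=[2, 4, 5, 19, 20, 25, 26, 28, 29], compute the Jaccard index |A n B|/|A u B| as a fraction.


A intersect B = [2, 5, 20, 25, 28]
|A intersect B| = 5
A union B = [1, 2, 4, 5, 14, 16, 19, 20, 25, 26, 27, 28, 29, 30]
|A union B| = 14
Jaccard = 5/14 = 5/14

5/14


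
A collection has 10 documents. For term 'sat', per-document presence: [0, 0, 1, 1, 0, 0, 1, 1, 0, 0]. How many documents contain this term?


Checking each document for 'sat':
Doc 1: absent
Doc 2: absent
Doc 3: present
Doc 4: present
Doc 5: absent
Doc 6: absent
Doc 7: present
Doc 8: present
Doc 9: absent
Doc 10: absent
df = sum of presences = 0 + 0 + 1 + 1 + 0 + 0 + 1 + 1 + 0 + 0 = 4

4


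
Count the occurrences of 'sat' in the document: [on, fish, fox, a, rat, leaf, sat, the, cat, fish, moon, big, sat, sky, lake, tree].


Document has 16 words
Scanning for 'sat':
Found at positions: [6, 12]
Count = 2

2


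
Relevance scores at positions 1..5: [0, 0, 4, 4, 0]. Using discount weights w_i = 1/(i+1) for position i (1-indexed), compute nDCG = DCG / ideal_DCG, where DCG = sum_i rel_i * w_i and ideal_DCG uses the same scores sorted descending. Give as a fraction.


Position discount weights w_i = 1/(i+1) for i=1..5:
Weights = [1/2, 1/3, 1/4, 1/5, 1/6]
Actual relevance: [0, 0, 4, 4, 0]
DCG = 0/2 + 0/3 + 4/4 + 4/5 + 0/6 = 9/5
Ideal relevance (sorted desc): [4, 4, 0, 0, 0]
Ideal DCG = 4/2 + 4/3 + 0/4 + 0/5 + 0/6 = 10/3
nDCG = DCG / ideal_DCG = 9/5 / 10/3 = 27/50

27/50


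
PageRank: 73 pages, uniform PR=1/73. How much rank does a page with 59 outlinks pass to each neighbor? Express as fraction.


Initial PR = 1/73 = 1/73
Outlinks = 59
Contribution per link = PR / outlinks
= 1/73 / 59
= 1/4307

1/4307


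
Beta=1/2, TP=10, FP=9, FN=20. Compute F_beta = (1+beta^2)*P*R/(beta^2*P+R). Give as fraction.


P = TP/(TP+FP) = 10/19 = 10/19
R = TP/(TP+FN) = 10/30 = 1/3
beta^2 = 1/2^2 = 1/4
(1 + beta^2) = 5/4
Numerator = (1+beta^2)*P*R = 25/114
Denominator = beta^2*P + R = 5/38 + 1/3 = 53/114
F_beta = 25/53

25/53


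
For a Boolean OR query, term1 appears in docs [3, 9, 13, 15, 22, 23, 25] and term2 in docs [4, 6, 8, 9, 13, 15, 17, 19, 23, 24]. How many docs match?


Boolean OR: find union of posting lists
term1 docs: [3, 9, 13, 15, 22, 23, 25]
term2 docs: [4, 6, 8, 9, 13, 15, 17, 19, 23, 24]
Union: [3, 4, 6, 8, 9, 13, 15, 17, 19, 22, 23, 24, 25]
|union| = 13

13


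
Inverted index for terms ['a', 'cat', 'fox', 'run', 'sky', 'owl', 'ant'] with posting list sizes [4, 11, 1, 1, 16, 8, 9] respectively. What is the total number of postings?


Summing posting list sizes:
'a': 4 postings
'cat': 11 postings
'fox': 1 postings
'run': 1 postings
'sky': 16 postings
'owl': 8 postings
'ant': 9 postings
Total = 4 + 11 + 1 + 1 + 16 + 8 + 9 = 50

50


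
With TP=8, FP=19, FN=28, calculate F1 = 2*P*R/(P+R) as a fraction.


F1 = 2 * P * R / (P + R)
P = TP/(TP+FP) = 8/27 = 8/27
R = TP/(TP+FN) = 8/36 = 2/9
2 * P * R = 2 * 8/27 * 2/9 = 32/243
P + R = 8/27 + 2/9 = 14/27
F1 = 32/243 / 14/27 = 16/63

16/63


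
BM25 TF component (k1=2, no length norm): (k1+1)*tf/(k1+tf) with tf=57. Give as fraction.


BM25 TF component = (k1+1)*tf / (k1+tf)
k1 = 2, tf = 57
Numerator = (2+1)*57 = 171
Denominator = 2 + 57 = 59
= 171/59 = 171/59

171/59


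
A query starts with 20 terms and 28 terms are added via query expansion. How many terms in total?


Original terms: 20
Expansion terms: 28
Total = 20 + 28 = 48

48


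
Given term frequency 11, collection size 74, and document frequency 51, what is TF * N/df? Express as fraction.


TF * (N/df)
= 11 * (74/51)
= 11 * 74/51
= 814/51

814/51


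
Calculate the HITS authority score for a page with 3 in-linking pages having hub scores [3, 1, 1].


Authority = sum of hub scores of in-linkers
In-link 1: hub score = 3
In-link 2: hub score = 1
In-link 3: hub score = 1
Authority = 3 + 1 + 1 = 5

5


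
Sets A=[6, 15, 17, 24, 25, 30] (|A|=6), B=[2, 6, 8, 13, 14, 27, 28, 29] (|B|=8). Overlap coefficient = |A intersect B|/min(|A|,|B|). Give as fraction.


A intersect B = [6]
|A intersect B| = 1
min(|A|, |B|) = min(6, 8) = 6
Overlap = 1 / 6 = 1/6

1/6


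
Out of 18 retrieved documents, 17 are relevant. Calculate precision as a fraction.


Precision = relevant_retrieved / total_retrieved
= 17 / 18
= 17 / (17 + 1)
= 17/18

17/18


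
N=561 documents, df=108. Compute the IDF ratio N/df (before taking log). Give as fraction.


IDF ratio = N / df
= 561 / 108
= 187/36

187/36


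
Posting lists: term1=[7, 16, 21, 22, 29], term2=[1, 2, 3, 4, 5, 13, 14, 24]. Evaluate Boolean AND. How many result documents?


Boolean AND: find intersection of posting lists
term1 docs: [7, 16, 21, 22, 29]
term2 docs: [1, 2, 3, 4, 5, 13, 14, 24]
Intersection: []
|intersection| = 0

0


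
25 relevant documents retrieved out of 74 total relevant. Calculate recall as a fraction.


Recall = retrieved_relevant / total_relevant
= 25 / 74
= 25 / (25 + 49)
= 25/74

25/74


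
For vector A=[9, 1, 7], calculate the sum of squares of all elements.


|A|^2 = sum of squared components
A[0]^2 = 9^2 = 81
A[1]^2 = 1^2 = 1
A[2]^2 = 7^2 = 49
Sum = 81 + 1 + 49 = 131

131


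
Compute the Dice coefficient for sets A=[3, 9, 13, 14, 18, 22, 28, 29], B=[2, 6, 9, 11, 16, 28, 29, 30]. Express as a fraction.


A intersect B = [9, 28, 29]
|A intersect B| = 3
|A| = 8, |B| = 8
Dice = 2*3 / (8+8)
= 6 / 16 = 3/8

3/8


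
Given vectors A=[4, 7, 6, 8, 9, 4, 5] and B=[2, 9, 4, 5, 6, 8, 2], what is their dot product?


Dot product = sum of element-wise products
A[0]*B[0] = 4*2 = 8
A[1]*B[1] = 7*9 = 63
A[2]*B[2] = 6*4 = 24
A[3]*B[3] = 8*5 = 40
A[4]*B[4] = 9*6 = 54
A[5]*B[5] = 4*8 = 32
A[6]*B[6] = 5*2 = 10
Sum = 8 + 63 + 24 + 40 + 54 + 32 + 10 = 231

231


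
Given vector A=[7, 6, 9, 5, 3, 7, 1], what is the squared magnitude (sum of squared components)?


|A|^2 = sum of squared components
A[0]^2 = 7^2 = 49
A[1]^2 = 6^2 = 36
A[2]^2 = 9^2 = 81
A[3]^2 = 5^2 = 25
A[4]^2 = 3^2 = 9
A[5]^2 = 7^2 = 49
A[6]^2 = 1^2 = 1
Sum = 49 + 36 + 81 + 25 + 9 + 49 + 1 = 250

250


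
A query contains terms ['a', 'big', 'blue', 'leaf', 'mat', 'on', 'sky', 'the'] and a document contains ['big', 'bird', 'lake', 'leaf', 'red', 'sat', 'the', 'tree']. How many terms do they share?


Query terms: ['a', 'big', 'blue', 'leaf', 'mat', 'on', 'sky', 'the']
Document terms: ['big', 'bird', 'lake', 'leaf', 'red', 'sat', 'the', 'tree']
Common terms: ['big', 'leaf', 'the']
Overlap count = 3

3


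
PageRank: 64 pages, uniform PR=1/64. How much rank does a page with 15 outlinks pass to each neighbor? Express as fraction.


Initial PR = 1/64 = 1/64
Outlinks = 15
Contribution per link = PR / outlinks
= 1/64 / 15
= 1/960

1/960


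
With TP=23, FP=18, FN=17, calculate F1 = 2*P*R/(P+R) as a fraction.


F1 = 2 * P * R / (P + R)
P = TP/(TP+FP) = 23/41 = 23/41
R = TP/(TP+FN) = 23/40 = 23/40
2 * P * R = 2 * 23/41 * 23/40 = 529/820
P + R = 23/41 + 23/40 = 1863/1640
F1 = 529/820 / 1863/1640 = 46/81

46/81


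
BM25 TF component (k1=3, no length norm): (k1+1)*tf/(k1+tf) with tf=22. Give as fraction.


BM25 TF component = (k1+1)*tf / (k1+tf)
k1 = 3, tf = 22
Numerator = (3+1)*22 = 88
Denominator = 3 + 22 = 25
= 88/25 = 88/25

88/25


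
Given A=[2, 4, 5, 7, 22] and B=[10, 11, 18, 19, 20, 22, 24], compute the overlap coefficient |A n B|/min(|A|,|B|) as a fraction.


A intersect B = [22]
|A intersect B| = 1
min(|A|, |B|) = min(5, 7) = 5
Overlap = 1 / 5 = 1/5

1/5


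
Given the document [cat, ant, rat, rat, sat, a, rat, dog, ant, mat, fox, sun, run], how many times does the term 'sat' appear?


Document has 13 words
Scanning for 'sat':
Found at positions: [4]
Count = 1

1


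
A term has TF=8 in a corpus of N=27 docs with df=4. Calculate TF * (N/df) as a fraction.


TF * (N/df)
= 8 * (27/4)
= 8 * 27/4
= 54

54


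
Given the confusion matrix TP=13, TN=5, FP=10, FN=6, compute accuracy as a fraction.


Accuracy = (TP + TN) / (TP + TN + FP + FN)
TP + TN = 13 + 5 = 18
Total = 13 + 5 + 10 + 6 = 34
Accuracy = 18 / 34 = 9/17

9/17


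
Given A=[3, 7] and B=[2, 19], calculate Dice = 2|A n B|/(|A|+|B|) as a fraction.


A intersect B = []
|A intersect B| = 0
|A| = 2, |B| = 2
Dice = 2*0 / (2+2)
= 0 / 4 = 0

0


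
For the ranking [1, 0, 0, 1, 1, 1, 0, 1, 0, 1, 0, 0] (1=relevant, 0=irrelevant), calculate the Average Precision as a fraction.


Computing P@k for each relevant position:
Position 1: relevant, P@1 = 1/1 = 1
Position 2: not relevant
Position 3: not relevant
Position 4: relevant, P@4 = 2/4 = 1/2
Position 5: relevant, P@5 = 3/5 = 3/5
Position 6: relevant, P@6 = 4/6 = 2/3
Position 7: not relevant
Position 8: relevant, P@8 = 5/8 = 5/8
Position 9: not relevant
Position 10: relevant, P@10 = 6/10 = 3/5
Position 11: not relevant
Position 12: not relevant
Sum of P@k = 1 + 1/2 + 3/5 + 2/3 + 5/8 + 3/5 = 479/120
AP = 479/120 / 6 = 479/720

479/720


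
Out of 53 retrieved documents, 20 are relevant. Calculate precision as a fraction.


Precision = relevant_retrieved / total_retrieved
= 20 / 53
= 20 / (20 + 33)
= 20/53

20/53


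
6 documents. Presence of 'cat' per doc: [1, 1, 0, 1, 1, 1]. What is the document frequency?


Checking each document for 'cat':
Doc 1: present
Doc 2: present
Doc 3: absent
Doc 4: present
Doc 5: present
Doc 6: present
df = sum of presences = 1 + 1 + 0 + 1 + 1 + 1 = 5

5


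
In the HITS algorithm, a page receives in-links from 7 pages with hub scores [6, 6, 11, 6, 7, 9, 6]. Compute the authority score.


Authority = sum of hub scores of in-linkers
In-link 1: hub score = 6
In-link 2: hub score = 6
In-link 3: hub score = 11
In-link 4: hub score = 6
In-link 5: hub score = 7
In-link 6: hub score = 9
In-link 7: hub score = 6
Authority = 6 + 6 + 11 + 6 + 7 + 9 + 6 = 51

51


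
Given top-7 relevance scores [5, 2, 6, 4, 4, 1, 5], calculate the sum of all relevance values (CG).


Cumulative Gain = sum of relevance scores
Position 1: rel=5, running sum=5
Position 2: rel=2, running sum=7
Position 3: rel=6, running sum=13
Position 4: rel=4, running sum=17
Position 5: rel=4, running sum=21
Position 6: rel=1, running sum=22
Position 7: rel=5, running sum=27
CG = 27

27


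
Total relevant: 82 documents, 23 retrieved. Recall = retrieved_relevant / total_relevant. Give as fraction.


Recall = retrieved_relevant / total_relevant
= 23 / 82
= 23 / (23 + 59)
= 23/82

23/82


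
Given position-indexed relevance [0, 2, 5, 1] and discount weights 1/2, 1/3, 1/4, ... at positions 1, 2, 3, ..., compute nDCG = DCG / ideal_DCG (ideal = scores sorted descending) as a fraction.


Position discount weights w_i = 1/(i+1) for i=1..4:
Weights = [1/2, 1/3, 1/4, 1/5]
Actual relevance: [0, 2, 5, 1]
DCG = 0/2 + 2/3 + 5/4 + 1/5 = 127/60
Ideal relevance (sorted desc): [5, 2, 1, 0]
Ideal DCG = 5/2 + 2/3 + 1/4 + 0/5 = 41/12
nDCG = DCG / ideal_DCG = 127/60 / 41/12 = 127/205

127/205


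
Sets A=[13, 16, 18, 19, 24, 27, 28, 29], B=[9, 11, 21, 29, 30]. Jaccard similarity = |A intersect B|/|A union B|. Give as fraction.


A intersect B = [29]
|A intersect B| = 1
A union B = [9, 11, 13, 16, 18, 19, 21, 24, 27, 28, 29, 30]
|A union B| = 12
Jaccard = 1/12 = 1/12

1/12


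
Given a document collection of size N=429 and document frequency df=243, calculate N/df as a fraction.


IDF ratio = N / df
= 429 / 243
= 143/81

143/81


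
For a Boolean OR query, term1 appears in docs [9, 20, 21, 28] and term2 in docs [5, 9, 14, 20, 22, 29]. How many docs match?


Boolean OR: find union of posting lists
term1 docs: [9, 20, 21, 28]
term2 docs: [5, 9, 14, 20, 22, 29]
Union: [5, 9, 14, 20, 21, 22, 28, 29]
|union| = 8

8


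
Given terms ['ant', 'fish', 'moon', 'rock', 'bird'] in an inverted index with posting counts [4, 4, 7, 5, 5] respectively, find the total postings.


Summing posting list sizes:
'ant': 4 postings
'fish': 4 postings
'moon': 7 postings
'rock': 5 postings
'bird': 5 postings
Total = 4 + 4 + 7 + 5 + 5 = 25

25


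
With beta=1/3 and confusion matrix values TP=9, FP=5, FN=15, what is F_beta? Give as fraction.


P = TP/(TP+FP) = 9/14 = 9/14
R = TP/(TP+FN) = 9/24 = 3/8
beta^2 = 1/3^2 = 1/9
(1 + beta^2) = 10/9
Numerator = (1+beta^2)*P*R = 15/56
Denominator = beta^2*P + R = 1/14 + 3/8 = 25/56
F_beta = 3/5

3/5


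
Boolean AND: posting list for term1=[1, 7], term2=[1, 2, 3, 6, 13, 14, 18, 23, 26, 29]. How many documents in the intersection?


Boolean AND: find intersection of posting lists
term1 docs: [1, 7]
term2 docs: [1, 2, 3, 6, 13, 14, 18, 23, 26, 29]
Intersection: [1]
|intersection| = 1

1


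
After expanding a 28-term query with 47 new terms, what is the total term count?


Original terms: 28
Expansion terms: 47
Total = 28 + 47 = 75

75


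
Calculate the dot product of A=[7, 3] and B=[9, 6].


Dot product = sum of element-wise products
A[0]*B[0] = 7*9 = 63
A[1]*B[1] = 3*6 = 18
Sum = 63 + 18 = 81

81


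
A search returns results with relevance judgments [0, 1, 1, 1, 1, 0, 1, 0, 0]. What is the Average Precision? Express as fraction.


Computing P@k for each relevant position:
Position 1: not relevant
Position 2: relevant, P@2 = 1/2 = 1/2
Position 3: relevant, P@3 = 2/3 = 2/3
Position 4: relevant, P@4 = 3/4 = 3/4
Position 5: relevant, P@5 = 4/5 = 4/5
Position 6: not relevant
Position 7: relevant, P@7 = 5/7 = 5/7
Position 8: not relevant
Position 9: not relevant
Sum of P@k = 1/2 + 2/3 + 3/4 + 4/5 + 5/7 = 1441/420
AP = 1441/420 / 5 = 1441/2100

1441/2100


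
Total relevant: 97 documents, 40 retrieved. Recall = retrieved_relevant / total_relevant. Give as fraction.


Recall = retrieved_relevant / total_relevant
= 40 / 97
= 40 / (40 + 57)
= 40/97

40/97


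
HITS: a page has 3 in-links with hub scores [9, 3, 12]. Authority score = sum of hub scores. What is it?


Authority = sum of hub scores of in-linkers
In-link 1: hub score = 9
In-link 2: hub score = 3
In-link 3: hub score = 12
Authority = 9 + 3 + 12 = 24

24


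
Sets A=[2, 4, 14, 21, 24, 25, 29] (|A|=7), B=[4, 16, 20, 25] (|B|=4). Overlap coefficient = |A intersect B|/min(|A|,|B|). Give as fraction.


A intersect B = [4, 25]
|A intersect B| = 2
min(|A|, |B|) = min(7, 4) = 4
Overlap = 2 / 4 = 1/2

1/2


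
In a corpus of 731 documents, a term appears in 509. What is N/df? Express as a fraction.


IDF ratio = N / df
= 731 / 509
= 731/509

731/509


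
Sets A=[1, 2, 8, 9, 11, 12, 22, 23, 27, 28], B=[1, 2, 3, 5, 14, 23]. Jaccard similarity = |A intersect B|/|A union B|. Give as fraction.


A intersect B = [1, 2, 23]
|A intersect B| = 3
A union B = [1, 2, 3, 5, 8, 9, 11, 12, 14, 22, 23, 27, 28]
|A union B| = 13
Jaccard = 3/13 = 3/13

3/13


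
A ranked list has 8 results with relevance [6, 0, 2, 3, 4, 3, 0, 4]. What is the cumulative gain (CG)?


Cumulative Gain = sum of relevance scores
Position 1: rel=6, running sum=6
Position 2: rel=0, running sum=6
Position 3: rel=2, running sum=8
Position 4: rel=3, running sum=11
Position 5: rel=4, running sum=15
Position 6: rel=3, running sum=18
Position 7: rel=0, running sum=18
Position 8: rel=4, running sum=22
CG = 22

22


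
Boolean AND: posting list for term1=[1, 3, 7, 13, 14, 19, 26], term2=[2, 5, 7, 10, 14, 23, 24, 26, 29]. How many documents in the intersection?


Boolean AND: find intersection of posting lists
term1 docs: [1, 3, 7, 13, 14, 19, 26]
term2 docs: [2, 5, 7, 10, 14, 23, 24, 26, 29]
Intersection: [7, 14, 26]
|intersection| = 3

3


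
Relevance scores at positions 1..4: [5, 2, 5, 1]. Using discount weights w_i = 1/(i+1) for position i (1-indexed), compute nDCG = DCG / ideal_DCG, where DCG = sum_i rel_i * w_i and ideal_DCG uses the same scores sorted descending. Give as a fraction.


Position discount weights w_i = 1/(i+1) for i=1..4:
Weights = [1/2, 1/3, 1/4, 1/5]
Actual relevance: [5, 2, 5, 1]
DCG = 5/2 + 2/3 + 5/4 + 1/5 = 277/60
Ideal relevance (sorted desc): [5, 5, 2, 1]
Ideal DCG = 5/2 + 5/3 + 2/4 + 1/5 = 73/15
nDCG = DCG / ideal_DCG = 277/60 / 73/15 = 277/292

277/292


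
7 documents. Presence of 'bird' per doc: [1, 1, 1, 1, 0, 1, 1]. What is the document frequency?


Checking each document for 'bird':
Doc 1: present
Doc 2: present
Doc 3: present
Doc 4: present
Doc 5: absent
Doc 6: present
Doc 7: present
df = sum of presences = 1 + 1 + 1 + 1 + 0 + 1 + 1 = 6

6


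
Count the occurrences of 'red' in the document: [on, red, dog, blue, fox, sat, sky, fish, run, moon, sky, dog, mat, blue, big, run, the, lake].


Document has 18 words
Scanning for 'red':
Found at positions: [1]
Count = 1

1


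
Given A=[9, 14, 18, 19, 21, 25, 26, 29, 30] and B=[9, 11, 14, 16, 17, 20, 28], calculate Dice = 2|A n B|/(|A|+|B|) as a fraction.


A intersect B = [9, 14]
|A intersect B| = 2
|A| = 9, |B| = 7
Dice = 2*2 / (9+7)
= 4 / 16 = 1/4

1/4


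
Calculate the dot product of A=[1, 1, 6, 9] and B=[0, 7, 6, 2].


Dot product = sum of element-wise products
A[0]*B[0] = 1*0 = 0
A[1]*B[1] = 1*7 = 7
A[2]*B[2] = 6*6 = 36
A[3]*B[3] = 9*2 = 18
Sum = 0 + 7 + 36 + 18 = 61

61


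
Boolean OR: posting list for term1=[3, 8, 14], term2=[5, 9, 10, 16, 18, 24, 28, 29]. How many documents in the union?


Boolean OR: find union of posting lists
term1 docs: [3, 8, 14]
term2 docs: [5, 9, 10, 16, 18, 24, 28, 29]
Union: [3, 5, 8, 9, 10, 14, 16, 18, 24, 28, 29]
|union| = 11

11


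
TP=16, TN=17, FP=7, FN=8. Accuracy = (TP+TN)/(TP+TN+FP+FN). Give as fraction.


Accuracy = (TP + TN) / (TP + TN + FP + FN)
TP + TN = 16 + 17 = 33
Total = 16 + 17 + 7 + 8 = 48
Accuracy = 33 / 48 = 11/16

11/16


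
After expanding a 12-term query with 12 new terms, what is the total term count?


Original terms: 12
Expansion terms: 12
Total = 12 + 12 = 24

24


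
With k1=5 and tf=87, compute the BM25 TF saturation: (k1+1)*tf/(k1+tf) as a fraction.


BM25 TF component = (k1+1)*tf / (k1+tf)
k1 = 5, tf = 87
Numerator = (5+1)*87 = 522
Denominator = 5 + 87 = 92
= 522/92 = 261/46

261/46


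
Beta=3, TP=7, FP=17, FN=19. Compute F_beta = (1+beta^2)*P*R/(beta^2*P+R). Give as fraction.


P = TP/(TP+FP) = 7/24 = 7/24
R = TP/(TP+FN) = 7/26 = 7/26
beta^2 = 3^2 = 9
(1 + beta^2) = 10
Numerator = (1+beta^2)*P*R = 245/312
Denominator = beta^2*P + R = 21/8 + 7/26 = 301/104
F_beta = 35/129

35/129


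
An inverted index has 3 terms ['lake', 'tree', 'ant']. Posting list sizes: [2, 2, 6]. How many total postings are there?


Summing posting list sizes:
'lake': 2 postings
'tree': 2 postings
'ant': 6 postings
Total = 2 + 2 + 6 = 10

10


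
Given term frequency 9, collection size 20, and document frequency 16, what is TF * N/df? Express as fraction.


TF * (N/df)
= 9 * (20/16)
= 9 * 5/4
= 45/4

45/4


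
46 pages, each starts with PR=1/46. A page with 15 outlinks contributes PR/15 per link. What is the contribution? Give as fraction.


Initial PR = 1/46 = 1/46
Outlinks = 15
Contribution per link = PR / outlinks
= 1/46 / 15
= 1/690

1/690


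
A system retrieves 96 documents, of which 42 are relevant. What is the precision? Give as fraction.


Precision = relevant_retrieved / total_retrieved
= 42 / 96
= 42 / (42 + 54)
= 7/16

7/16


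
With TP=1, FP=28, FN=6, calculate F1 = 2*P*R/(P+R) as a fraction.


F1 = 2 * P * R / (P + R)
P = TP/(TP+FP) = 1/29 = 1/29
R = TP/(TP+FN) = 1/7 = 1/7
2 * P * R = 2 * 1/29 * 1/7 = 2/203
P + R = 1/29 + 1/7 = 36/203
F1 = 2/203 / 36/203 = 1/18

1/18


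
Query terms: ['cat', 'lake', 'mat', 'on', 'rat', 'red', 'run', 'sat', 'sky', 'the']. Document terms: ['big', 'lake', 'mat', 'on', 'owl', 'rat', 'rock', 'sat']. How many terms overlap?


Query terms: ['cat', 'lake', 'mat', 'on', 'rat', 'red', 'run', 'sat', 'sky', 'the']
Document terms: ['big', 'lake', 'mat', 'on', 'owl', 'rat', 'rock', 'sat']
Common terms: ['lake', 'mat', 'on', 'rat', 'sat']
Overlap count = 5

5


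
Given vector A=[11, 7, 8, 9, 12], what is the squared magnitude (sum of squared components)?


|A|^2 = sum of squared components
A[0]^2 = 11^2 = 121
A[1]^2 = 7^2 = 49
A[2]^2 = 8^2 = 64
A[3]^2 = 9^2 = 81
A[4]^2 = 12^2 = 144
Sum = 121 + 49 + 64 + 81 + 144 = 459

459


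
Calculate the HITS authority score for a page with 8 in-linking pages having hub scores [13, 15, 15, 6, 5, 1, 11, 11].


Authority = sum of hub scores of in-linkers
In-link 1: hub score = 13
In-link 2: hub score = 15
In-link 3: hub score = 15
In-link 4: hub score = 6
In-link 5: hub score = 5
In-link 6: hub score = 1
In-link 7: hub score = 11
In-link 8: hub score = 11
Authority = 13 + 15 + 15 + 6 + 5 + 1 + 11 + 11 = 77

77


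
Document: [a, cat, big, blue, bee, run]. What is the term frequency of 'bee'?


Document has 6 words
Scanning for 'bee':
Found at positions: [4]
Count = 1

1


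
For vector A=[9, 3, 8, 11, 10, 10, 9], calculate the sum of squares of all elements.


|A|^2 = sum of squared components
A[0]^2 = 9^2 = 81
A[1]^2 = 3^2 = 9
A[2]^2 = 8^2 = 64
A[3]^2 = 11^2 = 121
A[4]^2 = 10^2 = 100
A[5]^2 = 10^2 = 100
A[6]^2 = 9^2 = 81
Sum = 81 + 9 + 64 + 121 + 100 + 100 + 81 = 556

556


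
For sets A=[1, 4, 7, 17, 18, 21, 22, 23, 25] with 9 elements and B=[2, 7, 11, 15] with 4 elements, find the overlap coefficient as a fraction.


A intersect B = [7]
|A intersect B| = 1
min(|A|, |B|) = min(9, 4) = 4
Overlap = 1 / 4 = 1/4

1/4


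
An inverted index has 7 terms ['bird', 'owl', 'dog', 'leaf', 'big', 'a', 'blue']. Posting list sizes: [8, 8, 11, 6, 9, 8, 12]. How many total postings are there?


Summing posting list sizes:
'bird': 8 postings
'owl': 8 postings
'dog': 11 postings
'leaf': 6 postings
'big': 9 postings
'a': 8 postings
'blue': 12 postings
Total = 8 + 8 + 11 + 6 + 9 + 8 + 12 = 62

62


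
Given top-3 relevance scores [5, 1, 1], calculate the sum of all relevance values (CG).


Cumulative Gain = sum of relevance scores
Position 1: rel=5, running sum=5
Position 2: rel=1, running sum=6
Position 3: rel=1, running sum=7
CG = 7

7


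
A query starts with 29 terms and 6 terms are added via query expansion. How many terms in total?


Original terms: 29
Expansion terms: 6
Total = 29 + 6 = 35

35


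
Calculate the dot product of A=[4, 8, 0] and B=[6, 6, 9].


Dot product = sum of element-wise products
A[0]*B[0] = 4*6 = 24
A[1]*B[1] = 8*6 = 48
A[2]*B[2] = 0*9 = 0
Sum = 24 + 48 + 0 = 72

72


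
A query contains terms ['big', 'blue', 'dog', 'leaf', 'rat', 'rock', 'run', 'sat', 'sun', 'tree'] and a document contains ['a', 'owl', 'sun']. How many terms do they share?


Query terms: ['big', 'blue', 'dog', 'leaf', 'rat', 'rock', 'run', 'sat', 'sun', 'tree']
Document terms: ['a', 'owl', 'sun']
Common terms: ['sun']
Overlap count = 1

1


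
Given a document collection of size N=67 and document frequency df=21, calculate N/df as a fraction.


IDF ratio = N / df
= 67 / 21
= 67/21

67/21


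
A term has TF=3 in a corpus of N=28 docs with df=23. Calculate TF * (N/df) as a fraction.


TF * (N/df)
= 3 * (28/23)
= 3 * 28/23
= 84/23

84/23


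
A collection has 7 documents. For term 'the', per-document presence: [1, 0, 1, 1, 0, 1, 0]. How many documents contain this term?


Checking each document for 'the':
Doc 1: present
Doc 2: absent
Doc 3: present
Doc 4: present
Doc 5: absent
Doc 6: present
Doc 7: absent
df = sum of presences = 1 + 0 + 1 + 1 + 0 + 1 + 0 = 4

4


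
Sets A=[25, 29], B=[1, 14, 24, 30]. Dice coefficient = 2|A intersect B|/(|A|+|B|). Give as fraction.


A intersect B = []
|A intersect B| = 0
|A| = 2, |B| = 4
Dice = 2*0 / (2+4)
= 0 / 6 = 0

0


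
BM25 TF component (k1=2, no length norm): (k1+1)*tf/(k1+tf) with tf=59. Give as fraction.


BM25 TF component = (k1+1)*tf / (k1+tf)
k1 = 2, tf = 59
Numerator = (2+1)*59 = 177
Denominator = 2 + 59 = 61
= 177/61 = 177/61

177/61


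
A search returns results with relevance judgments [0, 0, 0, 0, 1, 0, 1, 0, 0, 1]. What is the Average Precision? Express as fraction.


Computing P@k for each relevant position:
Position 1: not relevant
Position 2: not relevant
Position 3: not relevant
Position 4: not relevant
Position 5: relevant, P@5 = 1/5 = 1/5
Position 6: not relevant
Position 7: relevant, P@7 = 2/7 = 2/7
Position 8: not relevant
Position 9: not relevant
Position 10: relevant, P@10 = 3/10 = 3/10
Sum of P@k = 1/5 + 2/7 + 3/10 = 11/14
AP = 11/14 / 3 = 11/42

11/42


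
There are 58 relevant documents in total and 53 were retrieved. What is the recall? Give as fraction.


Recall = retrieved_relevant / total_relevant
= 53 / 58
= 53 / (53 + 5)
= 53/58

53/58


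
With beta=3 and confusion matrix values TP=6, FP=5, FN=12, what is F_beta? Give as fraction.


P = TP/(TP+FP) = 6/11 = 6/11
R = TP/(TP+FN) = 6/18 = 1/3
beta^2 = 3^2 = 9
(1 + beta^2) = 10
Numerator = (1+beta^2)*P*R = 20/11
Denominator = beta^2*P + R = 54/11 + 1/3 = 173/33
F_beta = 60/173

60/173


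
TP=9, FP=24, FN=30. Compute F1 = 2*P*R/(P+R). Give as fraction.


F1 = 2 * P * R / (P + R)
P = TP/(TP+FP) = 9/33 = 3/11
R = TP/(TP+FN) = 9/39 = 3/13
2 * P * R = 2 * 3/11 * 3/13 = 18/143
P + R = 3/11 + 3/13 = 72/143
F1 = 18/143 / 72/143 = 1/4

1/4


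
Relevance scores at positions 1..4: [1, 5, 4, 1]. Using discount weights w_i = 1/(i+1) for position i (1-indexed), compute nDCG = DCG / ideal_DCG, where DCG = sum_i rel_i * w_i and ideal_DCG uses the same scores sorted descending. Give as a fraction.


Position discount weights w_i = 1/(i+1) for i=1..4:
Weights = [1/2, 1/3, 1/4, 1/5]
Actual relevance: [1, 5, 4, 1]
DCG = 1/2 + 5/3 + 4/4 + 1/5 = 101/30
Ideal relevance (sorted desc): [5, 4, 1, 1]
Ideal DCG = 5/2 + 4/3 + 1/4 + 1/5 = 257/60
nDCG = DCG / ideal_DCG = 101/30 / 257/60 = 202/257

202/257


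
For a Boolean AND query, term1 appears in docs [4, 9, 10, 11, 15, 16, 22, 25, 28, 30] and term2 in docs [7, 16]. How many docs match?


Boolean AND: find intersection of posting lists
term1 docs: [4, 9, 10, 11, 15, 16, 22, 25, 28, 30]
term2 docs: [7, 16]
Intersection: [16]
|intersection| = 1

1


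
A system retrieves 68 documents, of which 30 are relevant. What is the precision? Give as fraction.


Precision = relevant_retrieved / total_retrieved
= 30 / 68
= 30 / (30 + 38)
= 15/34

15/34


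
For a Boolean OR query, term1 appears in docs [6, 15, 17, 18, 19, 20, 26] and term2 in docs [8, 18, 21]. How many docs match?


Boolean OR: find union of posting lists
term1 docs: [6, 15, 17, 18, 19, 20, 26]
term2 docs: [8, 18, 21]
Union: [6, 8, 15, 17, 18, 19, 20, 21, 26]
|union| = 9

9


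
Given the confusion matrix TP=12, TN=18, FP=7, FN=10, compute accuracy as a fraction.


Accuracy = (TP + TN) / (TP + TN + FP + FN)
TP + TN = 12 + 18 = 30
Total = 12 + 18 + 7 + 10 = 47
Accuracy = 30 / 47 = 30/47

30/47


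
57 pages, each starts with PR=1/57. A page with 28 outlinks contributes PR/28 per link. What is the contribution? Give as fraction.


Initial PR = 1/57 = 1/57
Outlinks = 28
Contribution per link = PR / outlinks
= 1/57 / 28
= 1/1596

1/1596


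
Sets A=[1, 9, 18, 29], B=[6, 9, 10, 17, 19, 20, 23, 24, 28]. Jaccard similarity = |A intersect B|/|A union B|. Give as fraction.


A intersect B = [9]
|A intersect B| = 1
A union B = [1, 6, 9, 10, 17, 18, 19, 20, 23, 24, 28, 29]
|A union B| = 12
Jaccard = 1/12 = 1/12

1/12


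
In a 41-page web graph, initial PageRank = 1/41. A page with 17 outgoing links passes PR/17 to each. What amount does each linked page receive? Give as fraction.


Initial PR = 1/41 = 1/41
Outlinks = 17
Contribution per link = PR / outlinks
= 1/41 / 17
= 1/697

1/697
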